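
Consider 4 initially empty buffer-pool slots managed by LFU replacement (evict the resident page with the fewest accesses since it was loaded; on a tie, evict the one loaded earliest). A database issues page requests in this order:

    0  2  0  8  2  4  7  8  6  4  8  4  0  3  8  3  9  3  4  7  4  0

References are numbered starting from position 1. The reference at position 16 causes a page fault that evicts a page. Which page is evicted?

8

pos 1: 0 → fault, frames {0}
pos 2: 2 → fault, frames {0,2}
pos 3: 0 → hit
pos 4: 8 → fault, frames {0,2,8}
pos 5: 2 → hit
pos 6: 4 → fault, frames {0,2,8,4}
pos 7: 7 → fault, evict 8, frames {0,2,4,7}
pos 8: 8 → fault, evict 4, frames {0,2,7,8}
pos 9: 6 → fault, evict 7, frames {0,2,8,6}
pos 10: 4 → fault, evict 8, frames {0,2,6,4}
pos 11: 8 → fault, evict 6, frames {0,2,4,8}
pos 12: 4 → hit
pos 13: 0 → hit
pos 14: 3 → fault, evict 8, frames {0,2,4,3}
pos 15: 8 → fault, evict 3, frames {0,2,4,8}
pos 16: 3 → fault, evict 8, frames {0,2,4,3}
At position 16, page 8 is evicted.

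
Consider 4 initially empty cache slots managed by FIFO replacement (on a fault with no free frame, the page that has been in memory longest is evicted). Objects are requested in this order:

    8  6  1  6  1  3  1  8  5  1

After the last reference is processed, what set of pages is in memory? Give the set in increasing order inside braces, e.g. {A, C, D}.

{1, 3, 5, 6}

8: fault, frames (8)
6: fault, frames (8 6)
1: fault, frames (8 6 1)
6: hit
1: hit
3: fault, frames (8 6 1 3)
1: hit
8: hit
5: fault, evict 8, frames (6 1 3 5)
1: hit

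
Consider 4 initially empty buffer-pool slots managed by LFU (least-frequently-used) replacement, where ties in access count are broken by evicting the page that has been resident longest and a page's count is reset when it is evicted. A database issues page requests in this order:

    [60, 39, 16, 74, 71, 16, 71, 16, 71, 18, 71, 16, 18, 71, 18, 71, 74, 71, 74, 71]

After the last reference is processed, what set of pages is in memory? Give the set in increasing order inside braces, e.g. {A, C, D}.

60: fault, frames [60]
39: fault, frames [60, 39]
16: fault, frames [60, 39, 16]
74: fault, frames [60, 39, 16, 74]
71: fault, evict 60, frames [39, 16, 74, 71]
16: hit
71: hit
16: hit
71: hit
18: fault, evict 39, frames [16, 74, 71, 18]
71: hit
16: hit
18: hit
71: hit
18: hit
71: hit
74: hit
71: hit
74: hit
71: hit

{16, 18, 71, 74}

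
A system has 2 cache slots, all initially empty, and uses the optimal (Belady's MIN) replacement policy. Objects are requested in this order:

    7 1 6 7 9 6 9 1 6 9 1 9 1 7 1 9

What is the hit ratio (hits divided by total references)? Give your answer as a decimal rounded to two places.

7: miss, frames {7}
1: miss, frames {7,1}
6: miss, evict 1, frames {7,6}
7: hit
9: miss, evict 7, frames {6,9}
6: hit
9: hit
1: miss, evict 9, frames {6,1}
6: hit
9: miss, evict 6, frames {1,9}
1: hit
9: hit
1: hit
7: miss, evict 9, frames {1,7}
1: hit
9: miss, evict 7, frames {1,9}
Hits: 8 of 16 references → 8/16 = 0.5000.

0.50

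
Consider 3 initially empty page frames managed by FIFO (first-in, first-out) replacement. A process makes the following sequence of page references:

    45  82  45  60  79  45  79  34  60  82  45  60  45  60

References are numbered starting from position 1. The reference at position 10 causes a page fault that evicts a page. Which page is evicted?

45

pos 1: 45 -> fault, frames {45}
pos 2: 82 -> fault, frames {45,82}
pos 3: 45 -> hit
pos 4: 60 -> fault, frames {45,82,60}
pos 5: 79 -> fault, evict 45, frames {82,60,79}
pos 6: 45 -> fault, evict 82, frames {60,79,45}
pos 7: 79 -> hit
pos 8: 34 -> fault, evict 60, frames {79,45,34}
pos 9: 60 -> fault, evict 79, frames {45,34,60}
pos 10: 82 -> fault, evict 45, frames {34,60,82}
At position 10, page 45 is evicted.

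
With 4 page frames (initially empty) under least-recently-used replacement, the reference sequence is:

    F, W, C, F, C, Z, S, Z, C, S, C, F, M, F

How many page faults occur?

F → miss, frames (F)
W → miss, frames (F W)
C → miss, frames (F W C)
F → hit
C → hit
Z → miss, frames (W F C Z)
S → miss, evict W, frames (F C Z S)
Z → hit
C → hit
S → hit
C → hit
F → hit
M → miss, evict Z, frames (S C F M)
F → hit
Page faults: 6.

6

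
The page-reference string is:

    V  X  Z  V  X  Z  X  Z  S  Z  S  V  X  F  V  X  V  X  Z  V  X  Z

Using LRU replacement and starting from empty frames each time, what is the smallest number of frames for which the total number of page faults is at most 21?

f=1: 22 faults
f=2: 16 faults
f=3: 8 faults
f=4: 6 faults
f=5: 5 faults
Smallest f with faults ≤ 21 is 2.

2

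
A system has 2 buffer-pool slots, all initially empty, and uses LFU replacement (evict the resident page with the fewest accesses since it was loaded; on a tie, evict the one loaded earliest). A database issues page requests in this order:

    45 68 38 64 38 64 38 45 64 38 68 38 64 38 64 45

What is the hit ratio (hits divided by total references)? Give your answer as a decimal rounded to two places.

0.44

45: fault, frames [45]
68: fault, frames [45, 68]
38: fault, evict 45, frames [68, 38]
64: fault, evict 68, frames [38, 64]
38: hit
64: hit
38: hit
45: fault, evict 64, frames [38, 45]
64: fault, evict 45, frames [38, 64]
38: hit
68: fault, evict 64, frames [38, 68]
38: hit
64: fault, evict 68, frames [38, 64]
38: hit
64: hit
45: fault, evict 64, frames [38, 45]
Hits: 7 of 16 references → 7/16 = 0.4375.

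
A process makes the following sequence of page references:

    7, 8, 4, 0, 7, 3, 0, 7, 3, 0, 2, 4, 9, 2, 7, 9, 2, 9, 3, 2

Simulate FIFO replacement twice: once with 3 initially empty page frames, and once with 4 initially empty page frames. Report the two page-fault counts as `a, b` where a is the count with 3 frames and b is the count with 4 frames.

12, 10

3 frames: F F F F F F . . . . F F F . F . F . F . → 12 faults.
4 frames: F F F F . F . F . . F F F . . . . . F . → 10 faults.
10 < 12: adding a frame reduced faults, as is typical.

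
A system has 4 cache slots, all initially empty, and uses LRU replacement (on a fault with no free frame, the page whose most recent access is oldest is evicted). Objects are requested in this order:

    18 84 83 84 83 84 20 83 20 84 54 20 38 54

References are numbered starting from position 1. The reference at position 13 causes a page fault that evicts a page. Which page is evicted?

83

pos 1: 18 → miss, frames [18]
pos 2: 84 → miss, frames [18, 84]
pos 3: 83 → miss, frames [18, 84, 83]
pos 4: 84 → hit
pos 5: 83 → hit
pos 6: 84 → hit
pos 7: 20 → miss, frames [18, 83, 84, 20]
pos 8: 83 → hit
pos 9: 20 → hit
pos 10: 84 → hit
pos 11: 54 → miss, evict 18, frames [83, 20, 84, 54]
pos 12: 20 → hit
pos 13: 38 → miss, evict 83, frames [84, 54, 20, 38]
At position 13, page 83 is evicted.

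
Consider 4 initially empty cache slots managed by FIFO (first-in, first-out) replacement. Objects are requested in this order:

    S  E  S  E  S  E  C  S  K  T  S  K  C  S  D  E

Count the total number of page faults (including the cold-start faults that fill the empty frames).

S: miss, frames (S)
E: miss, frames (S E)
S: hit
E: hit
S: hit
E: hit
C: miss, frames (S E C)
S: hit
K: miss, frames (S E C K)
T: miss, evict S, frames (E C K T)
S: miss, evict E, frames (C K T S)
K: hit
C: hit
S: hit
D: miss, evict C, frames (K T S D)
E: miss, evict K, frames (T S D E)
Page faults: 8.

8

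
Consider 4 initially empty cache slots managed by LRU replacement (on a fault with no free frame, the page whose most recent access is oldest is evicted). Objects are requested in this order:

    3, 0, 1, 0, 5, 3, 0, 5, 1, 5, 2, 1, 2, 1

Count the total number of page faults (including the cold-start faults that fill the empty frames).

5

3 → miss, frames [3]
0 → miss, frames [3, 0]
1 → miss, frames [3, 0, 1]
0 → hit
5 → miss, frames [3, 1, 0, 5]
3 → hit
0 → hit
5 → hit
1 → hit
5 → hit
2 → miss, evict 3, frames [0, 1, 5, 2]
1 → hit
2 → hit
1 → hit
Page faults: 5.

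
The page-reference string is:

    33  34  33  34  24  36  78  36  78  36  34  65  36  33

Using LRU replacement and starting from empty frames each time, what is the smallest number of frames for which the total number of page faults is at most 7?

f=1: 14 faults
f=2: 9 faults
f=3: 8 faults
f=4: 7 faults
f=5: 7 faults
f=6: 6 faults
Smallest f with faults ≤ 7 is 4.

4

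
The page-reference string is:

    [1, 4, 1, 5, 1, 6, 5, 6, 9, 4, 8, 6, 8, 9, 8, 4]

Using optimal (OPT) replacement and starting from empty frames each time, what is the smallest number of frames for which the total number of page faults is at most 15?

f=1: 16 faults
f=2: 9 faults
f=3: 7 faults
f=4: 6 faults
f=5: 6 faults
f=6: 6 faults
Smallest f with faults ≤ 15 is 2.

2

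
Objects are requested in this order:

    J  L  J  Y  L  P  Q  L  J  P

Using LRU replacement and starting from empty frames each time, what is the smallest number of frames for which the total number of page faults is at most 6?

4

f=1: 10 faults
f=2: 9 faults
f=3: 7 faults
f=4: 6 faults
f=5: 5 faults
Smallest f with faults ≤ 6 is 4.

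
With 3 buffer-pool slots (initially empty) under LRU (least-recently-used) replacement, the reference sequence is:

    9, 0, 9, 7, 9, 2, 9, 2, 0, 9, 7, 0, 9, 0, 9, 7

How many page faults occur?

6

9 -> miss, frames (9)
0 -> miss, frames (9 0)
9 -> hit
7 -> miss, frames (0 9 7)
9 -> hit
2 -> miss, evict 0, frames (7 9 2)
9 -> hit
2 -> hit
0 -> miss, evict 7, frames (9 2 0)
9 -> hit
7 -> miss, evict 2, frames (0 9 7)
0 -> hit
9 -> hit
0 -> hit
9 -> hit
7 -> hit
Page faults: 6.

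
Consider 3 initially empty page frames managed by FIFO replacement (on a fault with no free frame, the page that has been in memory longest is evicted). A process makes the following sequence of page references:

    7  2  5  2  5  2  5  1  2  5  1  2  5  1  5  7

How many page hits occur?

11

7 -> fault, frames [7]
2 -> fault, frames [7, 2]
5 -> fault, frames [7, 2, 5]
2 -> hit
5 -> hit
2 -> hit
5 -> hit
1 -> fault, evict 7, frames [2, 5, 1]
2 -> hit
5 -> hit
1 -> hit
2 -> hit
5 -> hit
1 -> hit
5 -> hit
7 -> fault, evict 2, frames [5, 1, 7]
Hits: 11.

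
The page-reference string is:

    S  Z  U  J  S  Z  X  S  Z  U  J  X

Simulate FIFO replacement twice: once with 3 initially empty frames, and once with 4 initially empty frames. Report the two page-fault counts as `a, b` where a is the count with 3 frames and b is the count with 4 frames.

3 frames: F F F F F F F . . F F . → 9 faults.
4 frames: F F F F . . F F F F F F → 10 faults.
10 > 9: adding a frame increased faults — Belady's anomaly.

9, 10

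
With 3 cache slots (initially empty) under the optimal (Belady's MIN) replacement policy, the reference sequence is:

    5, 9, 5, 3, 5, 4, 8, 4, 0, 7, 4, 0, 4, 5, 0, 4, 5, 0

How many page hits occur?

10

5 → miss, frames [5]
9 → miss, frames [5, 9]
5 → hit
3 → miss, frames [5, 9, 3]
5 → hit
4 → miss, evict 3, frames [5, 9, 4]
8 → miss, evict 9, frames [5, 4, 8]
4 → hit
0 → miss, evict 8, frames [5, 4, 0]
7 → miss, evict 5, frames [4, 0, 7]
4 → hit
0 → hit
4 → hit
5 → miss, evict 7, frames [4, 0, 5]
0 → hit
4 → hit
5 → hit
0 → hit
Hits: 10.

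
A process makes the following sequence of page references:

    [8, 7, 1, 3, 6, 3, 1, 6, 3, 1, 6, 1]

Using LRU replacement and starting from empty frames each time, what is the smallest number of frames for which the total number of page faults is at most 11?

f=1: 12 faults
f=2: 10 faults
f=3: 5 faults
f=4: 5 faults
f=5: 5 faults
Smallest f with faults ≤ 11 is 2.

2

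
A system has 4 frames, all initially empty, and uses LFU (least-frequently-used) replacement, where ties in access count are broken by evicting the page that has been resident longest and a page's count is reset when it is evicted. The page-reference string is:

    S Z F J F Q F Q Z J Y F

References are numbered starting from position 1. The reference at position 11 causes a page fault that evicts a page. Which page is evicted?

Z

pos 1: S → fault, frames (S)
pos 2: Z → fault, frames (S Z)
pos 3: F → fault, frames (S Z F)
pos 4: J → fault, frames (S Z F J)
pos 5: F → hit
pos 6: Q → fault, evict S, frames (Z F J Q)
pos 7: F → hit
pos 8: Q → hit
pos 9: Z → hit
pos 10: J → hit
pos 11: Y → fault, evict Z, frames (F J Q Y)
At position 11, page Z is evicted.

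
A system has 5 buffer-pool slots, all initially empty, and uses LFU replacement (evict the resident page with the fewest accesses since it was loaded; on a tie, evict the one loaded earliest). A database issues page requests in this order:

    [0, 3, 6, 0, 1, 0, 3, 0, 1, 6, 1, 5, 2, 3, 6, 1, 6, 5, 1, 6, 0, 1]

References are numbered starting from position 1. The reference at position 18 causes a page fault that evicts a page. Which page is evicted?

pos 1: 0 → miss, frames (0)
pos 2: 3 → miss, frames (0 3)
pos 3: 6 → miss, frames (0 3 6)
pos 4: 0 → hit
pos 5: 1 → miss, frames (0 3 6 1)
pos 6: 0 → hit
pos 7: 3 → hit
pos 8: 0 → hit
pos 9: 1 → hit
pos 10: 6 → hit
pos 11: 1 → hit
pos 12: 5 → miss, frames (0 3 6 1 5)
pos 13: 2 → miss, evict 5, frames (0 3 6 1 2)
pos 14: 3 → hit
pos 15: 6 → hit
pos 16: 1 → hit
pos 17: 6 → hit
pos 18: 5 → miss, evict 2, frames (0 3 6 1 5)
At position 18, page 2 is evicted.

2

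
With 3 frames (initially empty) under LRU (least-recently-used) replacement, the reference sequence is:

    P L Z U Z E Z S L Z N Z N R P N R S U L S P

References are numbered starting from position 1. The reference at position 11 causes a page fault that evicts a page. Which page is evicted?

S

pos 1: P: miss, frames (P)
pos 2: L: miss, frames (P L)
pos 3: Z: miss, frames (P L Z)
pos 4: U: miss, evict P, frames (L Z U)
pos 5: Z: hit
pos 6: E: miss, evict L, frames (U Z E)
pos 7: Z: hit
pos 8: S: miss, evict U, frames (E Z S)
pos 9: L: miss, evict E, frames (Z S L)
pos 10: Z: hit
pos 11: N: miss, evict S, frames (L Z N)
At position 11, page S is evicted.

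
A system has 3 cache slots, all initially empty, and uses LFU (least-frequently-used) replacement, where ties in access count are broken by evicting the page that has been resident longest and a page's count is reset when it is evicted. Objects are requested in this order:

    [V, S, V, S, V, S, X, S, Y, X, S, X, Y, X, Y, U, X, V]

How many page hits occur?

8

V: fault, frames (V)
S: fault, frames (V S)
V: hit
S: hit
V: hit
S: hit
X: fault, frames (V S X)
S: hit
Y: fault, evict X, frames (V S Y)
X: fault, evict Y, frames (V S X)
S: hit
X: hit
Y: fault, evict X, frames (V S Y)
X: fault, evict Y, frames (V S X)
Y: fault, evict X, frames (V S Y)
U: fault, evict Y, frames (V S U)
X: fault, evict U, frames (V S X)
V: hit
Hits: 8.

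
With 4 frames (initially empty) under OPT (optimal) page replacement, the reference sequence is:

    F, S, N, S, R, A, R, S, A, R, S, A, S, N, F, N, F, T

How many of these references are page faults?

7

F: fault, frames [F]
S: fault, frames [F, S]
N: fault, frames [F, S, N]
S: hit
R: fault, frames [F, S, N, R]
A: fault, evict F, frames [S, N, R, A]
R: hit
S: hit
A: hit
R: hit
S: hit
A: hit
S: hit
N: hit
F: fault, evict A, frames [S, N, R, F]
N: hit
F: hit
T: fault, evict F, frames [S, N, R, T]
Page faults: 7.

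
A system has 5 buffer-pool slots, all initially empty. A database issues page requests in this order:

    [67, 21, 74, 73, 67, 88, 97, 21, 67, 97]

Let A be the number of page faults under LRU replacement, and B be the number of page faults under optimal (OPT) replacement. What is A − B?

1

Under LRU: F F F F . F F F . . → 7 faults.
Under OPT: F F F F . F F . . . → 6 faults.
A − B = 7 − 6 = 1.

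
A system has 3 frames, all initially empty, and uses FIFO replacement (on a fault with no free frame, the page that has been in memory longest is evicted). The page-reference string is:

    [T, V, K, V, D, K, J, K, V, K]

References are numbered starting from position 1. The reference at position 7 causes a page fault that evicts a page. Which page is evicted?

V

pos 1: T -> fault, frames {T}
pos 2: V -> fault, frames {T,V}
pos 3: K -> fault, frames {T,V,K}
pos 4: V -> hit
pos 5: D -> fault, evict T, frames {V,K,D}
pos 6: K -> hit
pos 7: J -> fault, evict V, frames {K,D,J}
At position 7, page V is evicted.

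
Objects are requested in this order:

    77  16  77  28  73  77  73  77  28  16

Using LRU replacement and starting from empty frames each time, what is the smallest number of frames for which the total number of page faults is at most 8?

f=1: 10 faults
f=2: 7 faults
f=3: 5 faults
f=4: 4 faults
Smallest f with faults ≤ 8 is 2.

2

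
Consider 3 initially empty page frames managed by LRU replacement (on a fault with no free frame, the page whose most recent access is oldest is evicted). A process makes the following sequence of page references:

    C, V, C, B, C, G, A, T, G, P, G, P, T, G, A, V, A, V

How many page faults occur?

C -> fault, frames {C}
V -> fault, frames {C,V}
C -> hit
B -> fault, frames {V,C,B}
C -> hit
G -> fault, evict V, frames {B,C,G}
A -> fault, evict B, frames {C,G,A}
T -> fault, evict C, frames {G,A,T}
G -> hit
P -> fault, evict A, frames {T,G,P}
G -> hit
P -> hit
T -> hit
G -> hit
A -> fault, evict P, frames {T,G,A}
V -> fault, evict T, frames {G,A,V}
A -> hit
V -> hit
Page faults: 9.

9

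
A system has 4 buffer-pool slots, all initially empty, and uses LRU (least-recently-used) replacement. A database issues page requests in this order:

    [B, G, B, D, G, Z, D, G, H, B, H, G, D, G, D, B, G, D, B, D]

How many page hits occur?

14

B → miss, frames [B]
G → miss, frames [B, G]
B → hit
D → miss, frames [G, B, D]
G → hit
Z → miss, frames [B, D, G, Z]
D → hit
G → hit
H → miss, evict B, frames [Z, D, G, H]
B → miss, evict Z, frames [D, G, H, B]
H → hit
G → hit
D → hit
G → hit
D → hit
B → hit
G → hit
D → hit
B → hit
D → hit
Hits: 14.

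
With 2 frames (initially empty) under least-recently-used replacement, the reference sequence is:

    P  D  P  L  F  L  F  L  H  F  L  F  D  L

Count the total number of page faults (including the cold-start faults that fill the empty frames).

P: miss, frames [P]
D: miss, frames [P, D]
P: hit
L: miss, evict D, frames [P, L]
F: miss, evict P, frames [L, F]
L: hit
F: hit
L: hit
H: miss, evict F, frames [L, H]
F: miss, evict L, frames [H, F]
L: miss, evict H, frames [F, L]
F: hit
D: miss, evict L, frames [F, D]
L: miss, evict F, frames [D, L]
Page faults: 9.

9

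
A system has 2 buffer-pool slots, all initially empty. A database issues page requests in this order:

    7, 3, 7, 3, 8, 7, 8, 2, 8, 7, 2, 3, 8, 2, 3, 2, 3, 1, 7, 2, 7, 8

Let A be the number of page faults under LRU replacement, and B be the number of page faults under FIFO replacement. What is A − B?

-1

Under LRU: F F . . F F . F . F F F F F F . . F F F . F → 15 faults.
Under FIFO: F F . . F F . F F F F F F F F . . F F F . F → 16 faults.
A − B = 15 − 16 = -1.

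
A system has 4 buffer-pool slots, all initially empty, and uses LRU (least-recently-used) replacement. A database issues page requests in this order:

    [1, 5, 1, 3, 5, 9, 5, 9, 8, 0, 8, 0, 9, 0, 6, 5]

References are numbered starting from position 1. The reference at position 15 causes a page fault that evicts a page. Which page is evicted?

5

pos 1: 1 -> fault, frames (1)
pos 2: 5 -> fault, frames (1 5)
pos 3: 1 -> hit
pos 4: 3 -> fault, frames (5 1 3)
pos 5: 5 -> hit
pos 6: 9 -> fault, frames (1 3 5 9)
pos 7: 5 -> hit
pos 8: 9 -> hit
pos 9: 8 -> fault, evict 1, frames (3 5 9 8)
pos 10: 0 -> fault, evict 3, frames (5 9 8 0)
pos 11: 8 -> hit
pos 12: 0 -> hit
pos 13: 9 -> hit
pos 14: 0 -> hit
pos 15: 6 -> fault, evict 5, frames (8 9 0 6)
At position 15, page 5 is evicted.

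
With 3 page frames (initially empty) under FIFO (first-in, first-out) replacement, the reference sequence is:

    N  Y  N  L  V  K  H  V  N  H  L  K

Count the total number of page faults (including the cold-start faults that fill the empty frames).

N: fault, frames [N]
Y: fault, frames [N, Y]
N: hit
L: fault, frames [N, Y, L]
V: fault, evict N, frames [Y, L, V]
K: fault, evict Y, frames [L, V, K]
H: fault, evict L, frames [V, K, H]
V: hit
N: fault, evict V, frames [K, H, N]
H: hit
L: fault, evict K, frames [H, N, L]
K: fault, evict H, frames [N, L, K]
Page faults: 9.

9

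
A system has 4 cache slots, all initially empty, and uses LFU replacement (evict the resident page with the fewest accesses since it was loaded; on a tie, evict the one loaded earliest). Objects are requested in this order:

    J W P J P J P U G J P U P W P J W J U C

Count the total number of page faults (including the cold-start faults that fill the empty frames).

7

J → miss, frames [J]
W → miss, frames [J, W]
P → miss, frames [J, W, P]
J → hit
P → hit
J → hit
P → hit
U → miss, frames [J, W, P, U]
G → miss, evict W, frames [J, P, U, G]
J → hit
P → hit
U → hit
P → hit
W → miss, evict G, frames [J, P, U, W]
P → hit
J → hit
W → hit
J → hit
U → hit
C → miss, evict W, frames [J, P, U, C]
Page faults: 7.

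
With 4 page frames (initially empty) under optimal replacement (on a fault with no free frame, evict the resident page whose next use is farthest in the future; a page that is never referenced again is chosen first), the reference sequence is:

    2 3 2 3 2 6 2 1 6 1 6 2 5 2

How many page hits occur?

9

2 -> miss, frames {2}
3 -> miss, frames {2,3}
2 -> hit
3 -> hit
2 -> hit
6 -> miss, frames {2,3,6}
2 -> hit
1 -> miss, frames {2,3,6,1}
6 -> hit
1 -> hit
6 -> hit
2 -> hit
5 -> miss, evict 1, frames {2,3,6,5}
2 -> hit
Hits: 9.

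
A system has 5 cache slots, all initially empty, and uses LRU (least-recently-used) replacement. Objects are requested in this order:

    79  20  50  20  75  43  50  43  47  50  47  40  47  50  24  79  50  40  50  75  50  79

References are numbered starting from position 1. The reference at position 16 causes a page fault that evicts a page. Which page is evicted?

43

pos 1: 79 → miss, frames {79}
pos 2: 20 → miss, frames {79,20}
pos 3: 50 → miss, frames {79,20,50}
pos 4: 20 → hit
pos 5: 75 → miss, frames {79,50,20,75}
pos 6: 43 → miss, frames {79,50,20,75,43}
pos 7: 50 → hit
pos 8: 43 → hit
pos 9: 47 → miss, evict 79, frames {20,75,50,43,47}
pos 10: 50 → hit
pos 11: 47 → hit
pos 12: 40 → miss, evict 20, frames {75,43,50,47,40}
pos 13: 47 → hit
pos 14: 50 → hit
pos 15: 24 → miss, evict 75, frames {43,40,47,50,24}
pos 16: 79 → miss, evict 43, frames {40,47,50,24,79}
At position 16, page 43 is evicted.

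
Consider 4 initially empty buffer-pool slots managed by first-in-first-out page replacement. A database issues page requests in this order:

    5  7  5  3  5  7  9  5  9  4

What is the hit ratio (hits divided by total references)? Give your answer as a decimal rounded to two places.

0.50

5: miss, frames {5}
7: miss, frames {5,7}
5: hit
3: miss, frames {5,7,3}
5: hit
7: hit
9: miss, frames {5,7,3,9}
5: hit
9: hit
4: miss, evict 5, frames {7,3,9,4}
Hits: 5 of 10 references → 5/10 = 0.5000.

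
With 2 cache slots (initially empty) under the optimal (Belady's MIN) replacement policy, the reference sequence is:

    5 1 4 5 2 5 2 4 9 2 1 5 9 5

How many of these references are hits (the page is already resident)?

5 → fault, frames {5}
1 → fault, frames {5,1}
4 → fault, evict 1, frames {5,4}
5 → hit
2 → fault, evict 4, frames {5,2}
5 → hit
2 → hit
4 → fault, evict 5, frames {2,4}
9 → fault, evict 4, frames {2,9}
2 → hit
1 → fault, evict 2, frames {9,1}
5 → fault, evict 1, frames {9,5}
9 → hit
5 → hit
Hits: 6.

6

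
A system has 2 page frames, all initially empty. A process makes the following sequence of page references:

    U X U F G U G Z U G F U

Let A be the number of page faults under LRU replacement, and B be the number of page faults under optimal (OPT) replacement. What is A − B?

3

Under LRU: F F . F F F . F F F F F → 10 faults.
Under OPT: F F . F F . . F . F F . → 7 faults.
A − B = 10 − 7 = 3.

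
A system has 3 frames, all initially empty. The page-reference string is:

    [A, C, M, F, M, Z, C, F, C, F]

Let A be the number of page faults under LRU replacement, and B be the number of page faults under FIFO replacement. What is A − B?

Under LRU: F F F F . F F F . . → 7 faults.
Under FIFO: F F F F . F F . . . → 6 faults.
A − B = 7 − 6 = 1.

1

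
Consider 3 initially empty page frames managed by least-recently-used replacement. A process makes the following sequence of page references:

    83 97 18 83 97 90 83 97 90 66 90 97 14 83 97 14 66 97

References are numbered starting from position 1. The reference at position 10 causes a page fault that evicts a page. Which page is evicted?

83

pos 1: 83: fault, frames (83)
pos 2: 97: fault, frames (83 97)
pos 3: 18: fault, frames (83 97 18)
pos 4: 83: hit
pos 5: 97: hit
pos 6: 90: fault, evict 18, frames (83 97 90)
pos 7: 83: hit
pos 8: 97: hit
pos 9: 90: hit
pos 10: 66: fault, evict 83, frames (97 90 66)
At position 10, page 83 is evicted.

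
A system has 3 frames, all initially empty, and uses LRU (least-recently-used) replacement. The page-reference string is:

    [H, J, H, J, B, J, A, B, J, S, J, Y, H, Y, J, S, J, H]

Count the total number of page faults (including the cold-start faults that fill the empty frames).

H: miss, frames (H)
J: miss, frames (H J)
H: hit
J: hit
B: miss, frames (H J B)
J: hit
A: miss, evict H, frames (B J A)
B: hit
J: hit
S: miss, evict A, frames (B J S)
J: hit
Y: miss, evict B, frames (S J Y)
H: miss, evict S, frames (J Y H)
Y: hit
J: hit
S: miss, evict H, frames (Y J S)
J: hit
H: miss, evict Y, frames (S J H)
Page faults: 9.

9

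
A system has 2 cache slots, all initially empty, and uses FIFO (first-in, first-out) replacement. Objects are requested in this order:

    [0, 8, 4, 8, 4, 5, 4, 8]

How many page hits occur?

0 -> miss, frames {0}
8 -> miss, frames {0,8}
4 -> miss, evict 0, frames {8,4}
8 -> hit
4 -> hit
5 -> miss, evict 8, frames {4,5}
4 -> hit
8 -> miss, evict 4, frames {5,8}
Hits: 3.

3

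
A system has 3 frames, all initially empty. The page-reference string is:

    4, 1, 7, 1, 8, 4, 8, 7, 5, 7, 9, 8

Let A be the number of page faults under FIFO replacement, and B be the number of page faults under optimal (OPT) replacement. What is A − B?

3

Under FIFO: F F F . F F . . F F F F → 9 faults.
Under OPT: F F F . F . . . F . F . → 6 faults.
A − B = 9 − 6 = 3.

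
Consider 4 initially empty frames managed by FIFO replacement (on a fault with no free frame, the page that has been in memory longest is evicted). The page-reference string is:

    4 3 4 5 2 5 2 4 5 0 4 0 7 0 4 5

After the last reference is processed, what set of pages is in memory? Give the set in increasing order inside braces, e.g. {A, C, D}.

4 → fault, frames [4]
3 → fault, frames [4, 3]
4 → hit
5 → fault, frames [4, 3, 5]
2 → fault, frames [4, 3, 5, 2]
5 → hit
2 → hit
4 → hit
5 → hit
0 → fault, evict 4, frames [3, 5, 2, 0]
4 → fault, evict 3, frames [5, 2, 0, 4]
0 → hit
7 → fault, evict 5, frames [2, 0, 4, 7]
0 → hit
4 → hit
5 → fault, evict 2, frames [0, 4, 7, 5]

{0, 4, 5, 7}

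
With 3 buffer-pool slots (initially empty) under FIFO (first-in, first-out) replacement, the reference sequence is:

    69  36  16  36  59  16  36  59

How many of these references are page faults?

69: fault, frames (69)
36: fault, frames (69 36)
16: fault, frames (69 36 16)
36: hit
59: fault, evict 69, frames (36 16 59)
16: hit
36: hit
59: hit
Page faults: 4.

4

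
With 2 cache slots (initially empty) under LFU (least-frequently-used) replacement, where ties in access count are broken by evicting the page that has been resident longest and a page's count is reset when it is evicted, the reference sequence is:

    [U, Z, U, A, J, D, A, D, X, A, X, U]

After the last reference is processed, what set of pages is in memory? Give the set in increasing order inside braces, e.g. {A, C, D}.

U -> miss, frames [U]
Z -> miss, frames [U, Z]
U -> hit
A -> miss, evict Z, frames [U, A]
J -> miss, evict A, frames [U, J]
D -> miss, evict J, frames [U, D]
A -> miss, evict D, frames [U, A]
D -> miss, evict A, frames [U, D]
X -> miss, evict D, frames [U, X]
A -> miss, evict X, frames [U, A]
X -> miss, evict A, frames [U, X]
U -> hit

{U, X}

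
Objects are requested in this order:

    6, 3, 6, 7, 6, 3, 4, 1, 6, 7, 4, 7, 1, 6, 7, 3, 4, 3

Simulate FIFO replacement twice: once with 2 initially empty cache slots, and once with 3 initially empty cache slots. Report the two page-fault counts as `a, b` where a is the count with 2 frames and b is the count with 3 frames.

2 frames: F F . F F F F F F F F . F F F F F . → 15 faults.
3 frames: F F . F . . F F F F F . F F F F F . → 13 faults.
13 < 15: adding a frame reduced faults, as is typical.

15, 13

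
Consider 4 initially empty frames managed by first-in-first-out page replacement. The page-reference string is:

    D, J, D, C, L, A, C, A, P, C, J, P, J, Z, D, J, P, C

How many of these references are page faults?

D: fault, frames [D]
J: fault, frames [D, J]
D: hit
C: fault, frames [D, J, C]
L: fault, frames [D, J, C, L]
A: fault, evict D, frames [J, C, L, A]
C: hit
A: hit
P: fault, evict J, frames [C, L, A, P]
C: hit
J: fault, evict C, frames [L, A, P, J]
P: hit
J: hit
Z: fault, evict L, frames [A, P, J, Z]
D: fault, evict A, frames [P, J, Z, D]
J: hit
P: hit
C: fault, evict P, frames [J, Z, D, C]
Page faults: 10.

10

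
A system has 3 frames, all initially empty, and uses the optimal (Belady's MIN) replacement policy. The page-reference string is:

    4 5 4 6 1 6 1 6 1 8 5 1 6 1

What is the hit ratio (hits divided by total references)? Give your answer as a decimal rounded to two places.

4 → miss, frames (4)
5 → miss, frames (4 5)
4 → hit
6 → miss, frames (4 5 6)
1 → miss, evict 4, frames (5 6 1)
6 → hit
1 → hit
6 → hit
1 → hit
8 → miss, evict 6, frames (5 1 8)
5 → hit
1 → hit
6 → miss, evict 8, frames (5 1 6)
1 → hit
Hits: 8 of 14 references → 8/14 = 0.5714.

0.57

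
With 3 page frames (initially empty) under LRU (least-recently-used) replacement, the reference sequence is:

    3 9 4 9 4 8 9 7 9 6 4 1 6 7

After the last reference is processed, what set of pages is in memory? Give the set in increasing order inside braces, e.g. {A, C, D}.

3 → miss, frames (3)
9 → miss, frames (3 9)
4 → miss, frames (3 9 4)
9 → hit
4 → hit
8 → miss, evict 3, frames (9 4 8)
9 → hit
7 → miss, evict 4, frames (8 9 7)
9 → hit
6 → miss, evict 8, frames (7 9 6)
4 → miss, evict 7, frames (9 6 4)
1 → miss, evict 9, frames (6 4 1)
6 → hit
7 → miss, evict 4, frames (1 6 7)

{1, 6, 7}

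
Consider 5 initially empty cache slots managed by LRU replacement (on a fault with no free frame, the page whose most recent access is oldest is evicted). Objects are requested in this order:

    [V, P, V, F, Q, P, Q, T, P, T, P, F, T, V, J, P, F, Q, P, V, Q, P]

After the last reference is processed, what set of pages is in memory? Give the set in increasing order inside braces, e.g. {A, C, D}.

V: miss, frames {V}
P: miss, frames {V,P}
V: hit
F: miss, frames {P,V,F}
Q: miss, frames {P,V,F,Q}
P: hit
Q: hit
T: miss, frames {V,F,P,Q,T}
P: hit
T: hit
P: hit
F: hit
T: hit
V: hit
J: miss, evict Q, frames {P,F,T,V,J}
P: hit
F: hit
Q: miss, evict T, frames {V,J,P,F,Q}
P: hit
V: hit
Q: hit
P: hit

{F, J, P, Q, V}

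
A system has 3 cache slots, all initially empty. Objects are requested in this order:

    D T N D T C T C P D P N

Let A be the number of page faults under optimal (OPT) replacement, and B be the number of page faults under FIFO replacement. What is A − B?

-1

Under OPT: F F F . . F . . F . . F → 6 faults.
Under FIFO: F F F . . F . . F F . F → 7 faults.
A − B = 6 − 7 = -1.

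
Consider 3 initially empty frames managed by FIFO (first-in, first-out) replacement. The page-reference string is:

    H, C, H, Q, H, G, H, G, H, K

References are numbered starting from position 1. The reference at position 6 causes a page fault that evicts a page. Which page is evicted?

pos 1: H: fault, frames {H}
pos 2: C: fault, frames {H,C}
pos 3: H: hit
pos 4: Q: fault, frames {H,C,Q}
pos 5: H: hit
pos 6: G: fault, evict H, frames {C,Q,G}
At position 6, page H is evicted.

H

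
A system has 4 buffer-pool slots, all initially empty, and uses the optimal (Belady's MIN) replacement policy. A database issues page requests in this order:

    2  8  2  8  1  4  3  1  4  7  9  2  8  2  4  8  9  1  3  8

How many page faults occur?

2 → miss, frames (2)
8 → miss, frames (2 8)
2 → hit
8 → hit
1 → miss, frames (2 8 1)
4 → miss, frames (2 8 1 4)
3 → miss, evict 8, frames (2 1 4 3)
1 → hit
4 → hit
7 → miss, evict 3, frames (2 1 4 7)
9 → miss, evict 7, frames (2 1 4 9)
2 → hit
8 → miss, evict 1, frames (2 4 9 8)
2 → hit
4 → hit
8 → hit
9 → hit
1 → miss, evict 9, frames (2 4 8 1)
3 → miss, evict 1, frames (2 4 8 3)
8 → hit
Page faults: 10.

10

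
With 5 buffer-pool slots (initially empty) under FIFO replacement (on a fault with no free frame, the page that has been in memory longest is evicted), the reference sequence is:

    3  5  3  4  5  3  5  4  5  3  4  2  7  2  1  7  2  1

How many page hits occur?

3: miss, frames (3)
5: miss, frames (3 5)
3: hit
4: miss, frames (3 5 4)
5: hit
3: hit
5: hit
4: hit
5: hit
3: hit
4: hit
2: miss, frames (3 5 4 2)
7: miss, frames (3 5 4 2 7)
2: hit
1: miss, evict 3, frames (5 4 2 7 1)
7: hit
2: hit
1: hit
Hits: 12.

12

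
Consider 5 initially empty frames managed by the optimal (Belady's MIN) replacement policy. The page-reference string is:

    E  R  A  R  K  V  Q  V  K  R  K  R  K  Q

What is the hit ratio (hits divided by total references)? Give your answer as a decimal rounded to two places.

0.57

E -> miss, frames {E}
R -> miss, frames {E,R}
A -> miss, frames {E,R,A}
R -> hit
K -> miss, frames {E,R,A,K}
V -> miss, frames {E,R,A,K,V}
Q -> miss, evict A, frames {E,R,K,V,Q}
V -> hit
K -> hit
R -> hit
K -> hit
R -> hit
K -> hit
Q -> hit
Hits: 8 of 14 references → 8/14 = 0.5714.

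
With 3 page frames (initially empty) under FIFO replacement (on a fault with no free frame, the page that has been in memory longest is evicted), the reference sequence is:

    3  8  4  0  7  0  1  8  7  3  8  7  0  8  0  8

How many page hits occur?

3 -> fault, frames [3]
8 -> fault, frames [3, 8]
4 -> fault, frames [3, 8, 4]
0 -> fault, evict 3, frames [8, 4, 0]
7 -> fault, evict 8, frames [4, 0, 7]
0 -> hit
1 -> fault, evict 4, frames [0, 7, 1]
8 -> fault, evict 0, frames [7, 1, 8]
7 -> hit
3 -> fault, evict 7, frames [1, 8, 3]
8 -> hit
7 -> fault, evict 1, frames [8, 3, 7]
0 -> fault, evict 8, frames [3, 7, 0]
8 -> fault, evict 3, frames [7, 0, 8]
0 -> hit
8 -> hit
Hits: 5.

5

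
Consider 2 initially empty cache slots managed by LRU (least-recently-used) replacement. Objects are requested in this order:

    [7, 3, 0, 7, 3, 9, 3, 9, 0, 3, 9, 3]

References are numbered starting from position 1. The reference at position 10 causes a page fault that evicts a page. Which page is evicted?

9

pos 1: 7: fault, frames {7}
pos 2: 3: fault, frames {7,3}
pos 3: 0: fault, evict 7, frames {3,0}
pos 4: 7: fault, evict 3, frames {0,7}
pos 5: 3: fault, evict 0, frames {7,3}
pos 6: 9: fault, evict 7, frames {3,9}
pos 7: 3: hit
pos 8: 9: hit
pos 9: 0: fault, evict 3, frames {9,0}
pos 10: 3: fault, evict 9, frames {0,3}
At position 10, page 9 is evicted.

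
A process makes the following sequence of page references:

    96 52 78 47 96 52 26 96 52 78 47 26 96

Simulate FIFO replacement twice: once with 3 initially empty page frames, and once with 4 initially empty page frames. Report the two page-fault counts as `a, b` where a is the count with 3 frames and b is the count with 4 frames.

3 frames: F F F F F F F . . F F . F → 10 faults.
4 frames: F F F F . . F F F F F F F → 11 faults.
11 > 10: adding a frame increased faults — Belady's anomaly.

10, 11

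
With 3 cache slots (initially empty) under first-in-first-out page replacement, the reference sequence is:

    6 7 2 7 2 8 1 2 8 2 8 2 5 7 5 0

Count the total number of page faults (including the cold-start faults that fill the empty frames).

8

6 → miss, frames {6}
7 → miss, frames {6,7}
2 → miss, frames {6,7,2}
7 → hit
2 → hit
8 → miss, evict 6, frames {7,2,8}
1 → miss, evict 7, frames {2,8,1}
2 → hit
8 → hit
2 → hit
8 → hit
2 → hit
5 → miss, evict 2, frames {8,1,5}
7 → miss, evict 8, frames {1,5,7}
5 → hit
0 → miss, evict 1, frames {5,7,0}
Page faults: 8.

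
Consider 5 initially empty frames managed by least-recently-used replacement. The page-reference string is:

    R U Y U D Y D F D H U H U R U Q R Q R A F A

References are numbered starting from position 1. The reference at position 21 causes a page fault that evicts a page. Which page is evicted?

pos 1: R -> miss, frames [R]
pos 2: U -> miss, frames [R, U]
pos 3: Y -> miss, frames [R, U, Y]
pos 4: U -> hit
pos 5: D -> miss, frames [R, Y, U, D]
pos 6: Y -> hit
pos 7: D -> hit
pos 8: F -> miss, frames [R, U, Y, D, F]
pos 9: D -> hit
pos 10: H -> miss, evict R, frames [U, Y, F, D, H]
pos 11: U -> hit
pos 12: H -> hit
pos 13: U -> hit
pos 14: R -> miss, evict Y, frames [F, D, H, U, R]
pos 15: U -> hit
pos 16: Q -> miss, evict F, frames [D, H, R, U, Q]
pos 17: R -> hit
pos 18: Q -> hit
pos 19: R -> hit
pos 20: A -> miss, evict D, frames [H, U, Q, R, A]
pos 21: F -> miss, evict H, frames [U, Q, R, A, F]
At position 21, page H is evicted.

H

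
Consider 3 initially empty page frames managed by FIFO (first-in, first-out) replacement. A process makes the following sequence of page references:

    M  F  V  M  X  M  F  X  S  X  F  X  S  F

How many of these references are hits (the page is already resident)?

M → miss, frames (M)
F → miss, frames (M F)
V → miss, frames (M F V)
M → hit
X → miss, evict M, frames (F V X)
M → miss, evict F, frames (V X M)
F → miss, evict V, frames (X M F)
X → hit
S → miss, evict X, frames (M F S)
X → miss, evict M, frames (F S X)
F → hit
X → hit
S → hit
F → hit
Hits: 6.

6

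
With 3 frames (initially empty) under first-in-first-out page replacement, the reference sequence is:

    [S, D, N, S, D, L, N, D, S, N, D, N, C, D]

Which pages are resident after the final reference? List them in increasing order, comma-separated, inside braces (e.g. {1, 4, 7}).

S -> fault, frames (S)
D -> fault, frames (S D)
N -> fault, frames (S D N)
S -> hit
D -> hit
L -> fault, evict S, frames (D N L)
N -> hit
D -> hit
S -> fault, evict D, frames (N L S)
N -> hit
D -> fault, evict N, frames (L S D)
N -> fault, evict L, frames (S D N)
C -> fault, evict S, frames (D N C)
D -> hit

{C, D, N}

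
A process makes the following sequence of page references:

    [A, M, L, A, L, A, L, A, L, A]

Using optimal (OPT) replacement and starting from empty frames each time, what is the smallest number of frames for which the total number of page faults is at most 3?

2

f=1: 10 faults
f=2: 3 faults
f=3: 3 faults
Smallest f with faults ≤ 3 is 2.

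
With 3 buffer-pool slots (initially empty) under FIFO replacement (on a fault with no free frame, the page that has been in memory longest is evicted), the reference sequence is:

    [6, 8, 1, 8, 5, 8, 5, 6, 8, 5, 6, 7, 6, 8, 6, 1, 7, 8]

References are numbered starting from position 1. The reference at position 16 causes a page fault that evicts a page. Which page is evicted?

6

pos 1: 6: miss, frames [6]
pos 2: 8: miss, frames [6, 8]
pos 3: 1: miss, frames [6, 8, 1]
pos 4: 8: hit
pos 5: 5: miss, evict 6, frames [8, 1, 5]
pos 6: 8: hit
pos 7: 5: hit
pos 8: 6: miss, evict 8, frames [1, 5, 6]
pos 9: 8: miss, evict 1, frames [5, 6, 8]
pos 10: 5: hit
pos 11: 6: hit
pos 12: 7: miss, evict 5, frames [6, 8, 7]
pos 13: 6: hit
pos 14: 8: hit
pos 15: 6: hit
pos 16: 1: miss, evict 6, frames [8, 7, 1]
At position 16, page 6 is evicted.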